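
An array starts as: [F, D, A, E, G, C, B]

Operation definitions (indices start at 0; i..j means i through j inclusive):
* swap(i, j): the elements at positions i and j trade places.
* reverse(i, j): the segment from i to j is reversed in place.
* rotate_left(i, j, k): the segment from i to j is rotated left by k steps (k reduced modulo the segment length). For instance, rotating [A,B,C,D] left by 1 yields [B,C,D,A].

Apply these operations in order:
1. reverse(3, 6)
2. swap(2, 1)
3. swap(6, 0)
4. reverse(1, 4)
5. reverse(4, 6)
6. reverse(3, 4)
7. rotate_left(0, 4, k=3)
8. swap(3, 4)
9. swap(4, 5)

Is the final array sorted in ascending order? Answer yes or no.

Answer: no

Derivation:
After 1 (reverse(3, 6)): [F, D, A, B, C, G, E]
After 2 (swap(2, 1)): [F, A, D, B, C, G, E]
After 3 (swap(6, 0)): [E, A, D, B, C, G, F]
After 4 (reverse(1, 4)): [E, C, B, D, A, G, F]
After 5 (reverse(4, 6)): [E, C, B, D, F, G, A]
After 6 (reverse(3, 4)): [E, C, B, F, D, G, A]
After 7 (rotate_left(0, 4, k=3)): [F, D, E, C, B, G, A]
After 8 (swap(3, 4)): [F, D, E, B, C, G, A]
After 9 (swap(4, 5)): [F, D, E, B, G, C, A]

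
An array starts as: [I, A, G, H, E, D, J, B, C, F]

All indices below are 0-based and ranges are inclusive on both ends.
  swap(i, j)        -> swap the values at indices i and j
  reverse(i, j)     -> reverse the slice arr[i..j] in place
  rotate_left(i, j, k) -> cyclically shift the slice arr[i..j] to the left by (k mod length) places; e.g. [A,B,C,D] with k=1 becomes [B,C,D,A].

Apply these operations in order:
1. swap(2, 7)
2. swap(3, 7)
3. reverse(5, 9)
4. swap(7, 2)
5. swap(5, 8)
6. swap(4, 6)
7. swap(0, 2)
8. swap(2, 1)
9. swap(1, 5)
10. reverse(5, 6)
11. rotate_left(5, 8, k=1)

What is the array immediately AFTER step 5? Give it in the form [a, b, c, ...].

After 1 (swap(2, 7)): [I, A, B, H, E, D, J, G, C, F]
After 2 (swap(3, 7)): [I, A, B, G, E, D, J, H, C, F]
After 3 (reverse(5, 9)): [I, A, B, G, E, F, C, H, J, D]
After 4 (swap(7, 2)): [I, A, H, G, E, F, C, B, J, D]
After 5 (swap(5, 8)): [I, A, H, G, E, J, C, B, F, D]

Answer: [I, A, H, G, E, J, C, B, F, D]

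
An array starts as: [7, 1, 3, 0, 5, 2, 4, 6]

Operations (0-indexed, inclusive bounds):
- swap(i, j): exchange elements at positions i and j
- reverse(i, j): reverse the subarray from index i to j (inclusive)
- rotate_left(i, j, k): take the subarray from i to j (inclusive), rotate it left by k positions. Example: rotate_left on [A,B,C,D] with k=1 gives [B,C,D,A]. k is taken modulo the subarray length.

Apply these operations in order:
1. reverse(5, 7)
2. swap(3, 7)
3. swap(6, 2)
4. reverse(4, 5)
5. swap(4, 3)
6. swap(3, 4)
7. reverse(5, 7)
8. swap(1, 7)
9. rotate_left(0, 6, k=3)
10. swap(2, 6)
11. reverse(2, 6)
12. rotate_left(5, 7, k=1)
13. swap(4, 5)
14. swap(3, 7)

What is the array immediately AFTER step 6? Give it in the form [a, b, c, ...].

Answer: [7, 1, 4, 2, 6, 5, 3, 0]

Derivation:
After 1 (reverse(5, 7)): [7, 1, 3, 0, 5, 6, 4, 2]
After 2 (swap(3, 7)): [7, 1, 3, 2, 5, 6, 4, 0]
After 3 (swap(6, 2)): [7, 1, 4, 2, 5, 6, 3, 0]
After 4 (reverse(4, 5)): [7, 1, 4, 2, 6, 5, 3, 0]
After 5 (swap(4, 3)): [7, 1, 4, 6, 2, 5, 3, 0]
After 6 (swap(3, 4)): [7, 1, 4, 2, 6, 5, 3, 0]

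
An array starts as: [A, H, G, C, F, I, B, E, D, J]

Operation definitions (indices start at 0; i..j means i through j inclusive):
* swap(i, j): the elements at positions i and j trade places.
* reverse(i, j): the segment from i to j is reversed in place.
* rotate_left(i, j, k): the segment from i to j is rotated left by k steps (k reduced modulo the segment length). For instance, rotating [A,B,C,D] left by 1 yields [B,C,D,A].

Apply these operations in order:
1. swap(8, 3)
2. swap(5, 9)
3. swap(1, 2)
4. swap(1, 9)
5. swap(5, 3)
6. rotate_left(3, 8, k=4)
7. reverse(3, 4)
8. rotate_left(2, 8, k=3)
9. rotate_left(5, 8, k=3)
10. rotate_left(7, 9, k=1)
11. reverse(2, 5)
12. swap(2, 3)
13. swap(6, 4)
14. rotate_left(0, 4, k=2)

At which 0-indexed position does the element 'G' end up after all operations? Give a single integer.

After 1 (swap(8, 3)): [A, H, G, D, F, I, B, E, C, J]
After 2 (swap(5, 9)): [A, H, G, D, F, J, B, E, C, I]
After 3 (swap(1, 2)): [A, G, H, D, F, J, B, E, C, I]
After 4 (swap(1, 9)): [A, I, H, D, F, J, B, E, C, G]
After 5 (swap(5, 3)): [A, I, H, J, F, D, B, E, C, G]
After 6 (rotate_left(3, 8, k=4)): [A, I, H, E, C, J, F, D, B, G]
After 7 (reverse(3, 4)): [A, I, H, C, E, J, F, D, B, G]
After 8 (rotate_left(2, 8, k=3)): [A, I, J, F, D, B, H, C, E, G]
After 9 (rotate_left(5, 8, k=3)): [A, I, J, F, D, E, B, H, C, G]
After 10 (rotate_left(7, 9, k=1)): [A, I, J, F, D, E, B, C, G, H]
After 11 (reverse(2, 5)): [A, I, E, D, F, J, B, C, G, H]
After 12 (swap(2, 3)): [A, I, D, E, F, J, B, C, G, H]
After 13 (swap(6, 4)): [A, I, D, E, B, J, F, C, G, H]
After 14 (rotate_left(0, 4, k=2)): [D, E, B, A, I, J, F, C, G, H]

Answer: 8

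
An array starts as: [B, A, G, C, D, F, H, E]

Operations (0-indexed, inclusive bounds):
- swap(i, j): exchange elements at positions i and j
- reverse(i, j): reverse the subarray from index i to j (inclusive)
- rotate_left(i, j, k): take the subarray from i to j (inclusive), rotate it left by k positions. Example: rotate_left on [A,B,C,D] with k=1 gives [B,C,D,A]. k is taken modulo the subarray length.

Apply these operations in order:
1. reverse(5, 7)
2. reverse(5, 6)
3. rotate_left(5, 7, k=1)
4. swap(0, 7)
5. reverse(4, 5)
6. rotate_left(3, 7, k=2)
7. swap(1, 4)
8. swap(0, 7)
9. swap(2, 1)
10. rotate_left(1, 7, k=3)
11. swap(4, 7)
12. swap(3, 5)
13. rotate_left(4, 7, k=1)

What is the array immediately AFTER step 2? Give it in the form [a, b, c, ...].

Answer: [B, A, G, C, D, H, E, F]

Derivation:
After 1 (reverse(5, 7)): [B, A, G, C, D, E, H, F]
After 2 (reverse(5, 6)): [B, A, G, C, D, H, E, F]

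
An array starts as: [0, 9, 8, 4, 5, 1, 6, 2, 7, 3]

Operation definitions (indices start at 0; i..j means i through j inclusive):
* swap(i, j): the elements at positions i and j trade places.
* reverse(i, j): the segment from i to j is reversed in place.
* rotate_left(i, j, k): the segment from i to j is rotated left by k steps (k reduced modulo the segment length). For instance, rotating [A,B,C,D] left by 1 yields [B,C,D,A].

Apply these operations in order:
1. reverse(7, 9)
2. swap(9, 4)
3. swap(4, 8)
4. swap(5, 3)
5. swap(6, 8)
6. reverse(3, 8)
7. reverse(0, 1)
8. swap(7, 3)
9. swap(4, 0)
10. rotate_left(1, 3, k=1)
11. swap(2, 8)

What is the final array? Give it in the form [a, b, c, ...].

Answer: [3, 8, 1, 0, 9, 2, 4, 6, 7, 5]

Derivation:
After 1 (reverse(7, 9)): [0, 9, 8, 4, 5, 1, 6, 3, 7, 2]
After 2 (swap(9, 4)): [0, 9, 8, 4, 2, 1, 6, 3, 7, 5]
After 3 (swap(4, 8)): [0, 9, 8, 4, 7, 1, 6, 3, 2, 5]
After 4 (swap(5, 3)): [0, 9, 8, 1, 7, 4, 6, 3, 2, 5]
After 5 (swap(6, 8)): [0, 9, 8, 1, 7, 4, 2, 3, 6, 5]
After 6 (reverse(3, 8)): [0, 9, 8, 6, 3, 2, 4, 7, 1, 5]
After 7 (reverse(0, 1)): [9, 0, 8, 6, 3, 2, 4, 7, 1, 5]
After 8 (swap(7, 3)): [9, 0, 8, 7, 3, 2, 4, 6, 1, 5]
After 9 (swap(4, 0)): [3, 0, 8, 7, 9, 2, 4, 6, 1, 5]
After 10 (rotate_left(1, 3, k=1)): [3, 8, 7, 0, 9, 2, 4, 6, 1, 5]
After 11 (swap(2, 8)): [3, 8, 1, 0, 9, 2, 4, 6, 7, 5]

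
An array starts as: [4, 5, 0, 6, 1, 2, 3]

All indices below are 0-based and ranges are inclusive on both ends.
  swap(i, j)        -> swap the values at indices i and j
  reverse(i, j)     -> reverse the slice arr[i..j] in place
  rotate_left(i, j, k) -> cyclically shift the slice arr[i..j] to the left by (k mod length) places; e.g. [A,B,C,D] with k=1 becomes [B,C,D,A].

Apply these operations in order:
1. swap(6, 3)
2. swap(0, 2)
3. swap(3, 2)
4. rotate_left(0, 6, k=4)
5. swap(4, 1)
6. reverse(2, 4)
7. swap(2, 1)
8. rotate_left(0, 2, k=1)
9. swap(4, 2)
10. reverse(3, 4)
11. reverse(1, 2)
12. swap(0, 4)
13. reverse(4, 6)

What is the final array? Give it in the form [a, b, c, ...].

Answer: [0, 6, 5, 1, 4, 3, 2]

Derivation:
After 1 (swap(6, 3)): [4, 5, 0, 3, 1, 2, 6]
After 2 (swap(0, 2)): [0, 5, 4, 3, 1, 2, 6]
After 3 (swap(3, 2)): [0, 5, 3, 4, 1, 2, 6]
After 4 (rotate_left(0, 6, k=4)): [1, 2, 6, 0, 5, 3, 4]
After 5 (swap(4, 1)): [1, 5, 6, 0, 2, 3, 4]
After 6 (reverse(2, 4)): [1, 5, 2, 0, 6, 3, 4]
After 7 (swap(2, 1)): [1, 2, 5, 0, 6, 3, 4]
After 8 (rotate_left(0, 2, k=1)): [2, 5, 1, 0, 6, 3, 4]
After 9 (swap(4, 2)): [2, 5, 6, 0, 1, 3, 4]
After 10 (reverse(3, 4)): [2, 5, 6, 1, 0, 3, 4]
After 11 (reverse(1, 2)): [2, 6, 5, 1, 0, 3, 4]
After 12 (swap(0, 4)): [0, 6, 5, 1, 2, 3, 4]
After 13 (reverse(4, 6)): [0, 6, 5, 1, 4, 3, 2]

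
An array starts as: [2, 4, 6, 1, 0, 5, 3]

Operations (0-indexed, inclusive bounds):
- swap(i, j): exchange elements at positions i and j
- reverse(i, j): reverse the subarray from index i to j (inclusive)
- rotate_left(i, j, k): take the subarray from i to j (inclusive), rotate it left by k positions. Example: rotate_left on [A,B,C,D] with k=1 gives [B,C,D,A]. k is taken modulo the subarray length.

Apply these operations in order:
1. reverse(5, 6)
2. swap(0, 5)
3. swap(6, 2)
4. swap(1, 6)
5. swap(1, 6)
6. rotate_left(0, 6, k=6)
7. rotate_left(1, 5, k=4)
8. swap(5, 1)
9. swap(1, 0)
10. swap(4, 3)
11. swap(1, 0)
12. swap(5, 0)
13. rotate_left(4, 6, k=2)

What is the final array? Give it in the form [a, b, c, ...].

Answer: [0, 1, 3, 5, 2, 4, 6]

Derivation:
After 1 (reverse(5, 6)): [2, 4, 6, 1, 0, 3, 5]
After 2 (swap(0, 5)): [3, 4, 6, 1, 0, 2, 5]
After 3 (swap(6, 2)): [3, 4, 5, 1, 0, 2, 6]
After 4 (swap(1, 6)): [3, 6, 5, 1, 0, 2, 4]
After 5 (swap(1, 6)): [3, 4, 5, 1, 0, 2, 6]
After 6 (rotate_left(0, 6, k=6)): [6, 3, 4, 5, 1, 0, 2]
After 7 (rotate_left(1, 5, k=4)): [6, 0, 3, 4, 5, 1, 2]
After 8 (swap(5, 1)): [6, 1, 3, 4, 5, 0, 2]
After 9 (swap(1, 0)): [1, 6, 3, 4, 5, 0, 2]
After 10 (swap(4, 3)): [1, 6, 3, 5, 4, 0, 2]
After 11 (swap(1, 0)): [6, 1, 3, 5, 4, 0, 2]
After 12 (swap(5, 0)): [0, 1, 3, 5, 4, 6, 2]
After 13 (rotate_left(4, 6, k=2)): [0, 1, 3, 5, 2, 4, 6]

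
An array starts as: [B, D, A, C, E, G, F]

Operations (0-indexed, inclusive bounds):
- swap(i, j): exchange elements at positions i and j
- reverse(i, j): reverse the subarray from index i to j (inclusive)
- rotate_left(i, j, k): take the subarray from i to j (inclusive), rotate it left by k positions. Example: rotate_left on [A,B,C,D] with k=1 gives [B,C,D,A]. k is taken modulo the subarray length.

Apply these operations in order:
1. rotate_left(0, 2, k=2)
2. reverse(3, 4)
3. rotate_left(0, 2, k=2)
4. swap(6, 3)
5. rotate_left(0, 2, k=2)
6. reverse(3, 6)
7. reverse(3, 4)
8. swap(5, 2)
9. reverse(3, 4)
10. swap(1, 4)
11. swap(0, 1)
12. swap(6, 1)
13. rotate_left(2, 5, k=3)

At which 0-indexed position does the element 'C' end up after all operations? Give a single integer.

After 1 (rotate_left(0, 2, k=2)): [A, B, D, C, E, G, F]
After 2 (reverse(3, 4)): [A, B, D, E, C, G, F]
After 3 (rotate_left(0, 2, k=2)): [D, A, B, E, C, G, F]
After 4 (swap(6, 3)): [D, A, B, F, C, G, E]
After 5 (rotate_left(0, 2, k=2)): [B, D, A, F, C, G, E]
After 6 (reverse(3, 6)): [B, D, A, E, G, C, F]
After 7 (reverse(3, 4)): [B, D, A, G, E, C, F]
After 8 (swap(5, 2)): [B, D, C, G, E, A, F]
After 9 (reverse(3, 4)): [B, D, C, E, G, A, F]
After 10 (swap(1, 4)): [B, G, C, E, D, A, F]
After 11 (swap(0, 1)): [G, B, C, E, D, A, F]
After 12 (swap(6, 1)): [G, F, C, E, D, A, B]
After 13 (rotate_left(2, 5, k=3)): [G, F, A, C, E, D, B]

Answer: 3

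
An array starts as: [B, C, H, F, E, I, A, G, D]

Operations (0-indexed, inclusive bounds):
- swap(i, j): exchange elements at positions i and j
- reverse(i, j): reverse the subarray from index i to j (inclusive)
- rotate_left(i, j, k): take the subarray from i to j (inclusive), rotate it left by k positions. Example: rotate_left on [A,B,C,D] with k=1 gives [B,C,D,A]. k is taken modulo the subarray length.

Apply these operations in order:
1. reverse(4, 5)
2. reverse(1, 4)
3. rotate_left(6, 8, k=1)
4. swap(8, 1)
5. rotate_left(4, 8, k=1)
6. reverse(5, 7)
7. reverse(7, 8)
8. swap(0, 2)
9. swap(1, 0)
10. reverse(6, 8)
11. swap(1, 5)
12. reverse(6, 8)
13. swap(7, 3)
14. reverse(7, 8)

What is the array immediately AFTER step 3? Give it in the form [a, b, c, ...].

After 1 (reverse(4, 5)): [B, C, H, F, I, E, A, G, D]
After 2 (reverse(1, 4)): [B, I, F, H, C, E, A, G, D]
After 3 (rotate_left(6, 8, k=1)): [B, I, F, H, C, E, G, D, A]

Answer: [B, I, F, H, C, E, G, D, A]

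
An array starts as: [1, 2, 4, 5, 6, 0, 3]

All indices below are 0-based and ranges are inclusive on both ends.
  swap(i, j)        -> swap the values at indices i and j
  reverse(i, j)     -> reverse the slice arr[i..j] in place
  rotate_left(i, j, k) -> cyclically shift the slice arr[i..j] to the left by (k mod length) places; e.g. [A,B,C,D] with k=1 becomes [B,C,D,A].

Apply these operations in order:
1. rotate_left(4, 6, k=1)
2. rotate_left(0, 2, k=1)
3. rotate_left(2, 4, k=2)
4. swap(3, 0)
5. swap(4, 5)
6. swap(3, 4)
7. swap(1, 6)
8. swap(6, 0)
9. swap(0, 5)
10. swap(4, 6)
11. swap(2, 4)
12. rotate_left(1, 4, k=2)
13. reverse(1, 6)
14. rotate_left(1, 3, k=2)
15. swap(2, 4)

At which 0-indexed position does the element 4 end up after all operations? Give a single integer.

Answer: 3

Derivation:
After 1 (rotate_left(4, 6, k=1)): [1, 2, 4, 5, 0, 3, 6]
After 2 (rotate_left(0, 2, k=1)): [2, 4, 1, 5, 0, 3, 6]
After 3 (rotate_left(2, 4, k=2)): [2, 4, 0, 1, 5, 3, 6]
After 4 (swap(3, 0)): [1, 4, 0, 2, 5, 3, 6]
After 5 (swap(4, 5)): [1, 4, 0, 2, 3, 5, 6]
After 6 (swap(3, 4)): [1, 4, 0, 3, 2, 5, 6]
After 7 (swap(1, 6)): [1, 6, 0, 3, 2, 5, 4]
After 8 (swap(6, 0)): [4, 6, 0, 3, 2, 5, 1]
After 9 (swap(0, 5)): [5, 6, 0, 3, 2, 4, 1]
After 10 (swap(4, 6)): [5, 6, 0, 3, 1, 4, 2]
After 11 (swap(2, 4)): [5, 6, 1, 3, 0, 4, 2]
After 12 (rotate_left(1, 4, k=2)): [5, 3, 0, 6, 1, 4, 2]
After 13 (reverse(1, 6)): [5, 2, 4, 1, 6, 0, 3]
After 14 (rotate_left(1, 3, k=2)): [5, 1, 2, 4, 6, 0, 3]
After 15 (swap(2, 4)): [5, 1, 6, 4, 2, 0, 3]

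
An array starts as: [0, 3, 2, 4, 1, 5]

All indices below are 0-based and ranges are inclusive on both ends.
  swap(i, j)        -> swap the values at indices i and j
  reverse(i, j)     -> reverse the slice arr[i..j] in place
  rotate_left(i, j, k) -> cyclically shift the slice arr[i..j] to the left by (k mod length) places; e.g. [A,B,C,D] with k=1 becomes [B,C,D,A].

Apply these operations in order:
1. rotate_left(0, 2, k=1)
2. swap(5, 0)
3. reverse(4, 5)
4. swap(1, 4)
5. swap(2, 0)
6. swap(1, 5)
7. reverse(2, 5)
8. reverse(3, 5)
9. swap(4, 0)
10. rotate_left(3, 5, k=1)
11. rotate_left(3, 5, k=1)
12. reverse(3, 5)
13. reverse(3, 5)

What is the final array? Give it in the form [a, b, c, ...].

After 1 (rotate_left(0, 2, k=1)): [3, 2, 0, 4, 1, 5]
After 2 (swap(5, 0)): [5, 2, 0, 4, 1, 3]
After 3 (reverse(4, 5)): [5, 2, 0, 4, 3, 1]
After 4 (swap(1, 4)): [5, 3, 0, 4, 2, 1]
After 5 (swap(2, 0)): [0, 3, 5, 4, 2, 1]
After 6 (swap(1, 5)): [0, 1, 5, 4, 2, 3]
After 7 (reverse(2, 5)): [0, 1, 3, 2, 4, 5]
After 8 (reverse(3, 5)): [0, 1, 3, 5, 4, 2]
After 9 (swap(4, 0)): [4, 1, 3, 5, 0, 2]
After 10 (rotate_left(3, 5, k=1)): [4, 1, 3, 0, 2, 5]
After 11 (rotate_left(3, 5, k=1)): [4, 1, 3, 2, 5, 0]
After 12 (reverse(3, 5)): [4, 1, 3, 0, 5, 2]
After 13 (reverse(3, 5)): [4, 1, 3, 2, 5, 0]

Answer: [4, 1, 3, 2, 5, 0]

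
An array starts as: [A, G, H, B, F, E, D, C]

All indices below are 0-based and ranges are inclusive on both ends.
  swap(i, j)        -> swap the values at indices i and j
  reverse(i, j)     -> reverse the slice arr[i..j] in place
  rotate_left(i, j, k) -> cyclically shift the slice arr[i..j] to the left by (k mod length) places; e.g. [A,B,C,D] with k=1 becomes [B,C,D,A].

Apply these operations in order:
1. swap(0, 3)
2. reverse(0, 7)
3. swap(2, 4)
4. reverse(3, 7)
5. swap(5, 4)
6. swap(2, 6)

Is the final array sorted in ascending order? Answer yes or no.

After 1 (swap(0, 3)): [B, G, H, A, F, E, D, C]
After 2 (reverse(0, 7)): [C, D, E, F, A, H, G, B]
After 3 (swap(2, 4)): [C, D, A, F, E, H, G, B]
After 4 (reverse(3, 7)): [C, D, A, B, G, H, E, F]
After 5 (swap(5, 4)): [C, D, A, B, H, G, E, F]
After 6 (swap(2, 6)): [C, D, E, B, H, G, A, F]

Answer: no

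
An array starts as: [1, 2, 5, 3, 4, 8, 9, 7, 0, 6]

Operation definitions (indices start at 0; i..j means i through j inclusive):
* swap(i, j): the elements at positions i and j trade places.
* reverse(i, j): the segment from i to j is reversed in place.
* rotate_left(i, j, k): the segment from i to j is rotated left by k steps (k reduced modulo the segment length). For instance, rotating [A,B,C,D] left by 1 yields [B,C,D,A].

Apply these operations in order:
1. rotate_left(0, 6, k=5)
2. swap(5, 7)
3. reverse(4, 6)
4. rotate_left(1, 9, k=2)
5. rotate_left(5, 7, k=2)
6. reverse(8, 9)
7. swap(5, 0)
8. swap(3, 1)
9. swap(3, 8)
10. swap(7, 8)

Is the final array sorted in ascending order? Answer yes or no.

After 1 (rotate_left(0, 6, k=5)): [8, 9, 1, 2, 5, 3, 4, 7, 0, 6]
After 2 (swap(5, 7)): [8, 9, 1, 2, 5, 7, 4, 3, 0, 6]
After 3 (reverse(4, 6)): [8, 9, 1, 2, 4, 7, 5, 3, 0, 6]
After 4 (rotate_left(1, 9, k=2)): [8, 2, 4, 7, 5, 3, 0, 6, 9, 1]
After 5 (rotate_left(5, 7, k=2)): [8, 2, 4, 7, 5, 6, 3, 0, 9, 1]
After 6 (reverse(8, 9)): [8, 2, 4, 7, 5, 6, 3, 0, 1, 9]
After 7 (swap(5, 0)): [6, 2, 4, 7, 5, 8, 3, 0, 1, 9]
After 8 (swap(3, 1)): [6, 7, 4, 2, 5, 8, 3, 0, 1, 9]
After 9 (swap(3, 8)): [6, 7, 4, 1, 5, 8, 3, 0, 2, 9]
After 10 (swap(7, 8)): [6, 7, 4, 1, 5, 8, 3, 2, 0, 9]

Answer: no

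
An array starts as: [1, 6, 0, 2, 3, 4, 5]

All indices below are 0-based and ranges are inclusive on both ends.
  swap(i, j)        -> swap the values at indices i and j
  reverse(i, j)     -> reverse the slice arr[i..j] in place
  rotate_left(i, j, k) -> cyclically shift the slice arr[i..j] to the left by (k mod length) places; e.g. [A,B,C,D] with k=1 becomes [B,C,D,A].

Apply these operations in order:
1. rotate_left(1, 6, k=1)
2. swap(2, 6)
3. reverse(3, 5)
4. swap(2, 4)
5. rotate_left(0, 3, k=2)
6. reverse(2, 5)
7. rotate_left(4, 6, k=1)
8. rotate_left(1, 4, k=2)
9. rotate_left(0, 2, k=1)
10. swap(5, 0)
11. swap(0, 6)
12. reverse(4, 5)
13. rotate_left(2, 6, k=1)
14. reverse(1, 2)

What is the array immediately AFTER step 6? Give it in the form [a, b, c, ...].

After 1 (rotate_left(1, 6, k=1)): [1, 0, 2, 3, 4, 5, 6]
After 2 (swap(2, 6)): [1, 0, 6, 3, 4, 5, 2]
After 3 (reverse(3, 5)): [1, 0, 6, 5, 4, 3, 2]
After 4 (swap(2, 4)): [1, 0, 4, 5, 6, 3, 2]
After 5 (rotate_left(0, 3, k=2)): [4, 5, 1, 0, 6, 3, 2]
After 6 (reverse(2, 5)): [4, 5, 3, 6, 0, 1, 2]

Answer: [4, 5, 3, 6, 0, 1, 2]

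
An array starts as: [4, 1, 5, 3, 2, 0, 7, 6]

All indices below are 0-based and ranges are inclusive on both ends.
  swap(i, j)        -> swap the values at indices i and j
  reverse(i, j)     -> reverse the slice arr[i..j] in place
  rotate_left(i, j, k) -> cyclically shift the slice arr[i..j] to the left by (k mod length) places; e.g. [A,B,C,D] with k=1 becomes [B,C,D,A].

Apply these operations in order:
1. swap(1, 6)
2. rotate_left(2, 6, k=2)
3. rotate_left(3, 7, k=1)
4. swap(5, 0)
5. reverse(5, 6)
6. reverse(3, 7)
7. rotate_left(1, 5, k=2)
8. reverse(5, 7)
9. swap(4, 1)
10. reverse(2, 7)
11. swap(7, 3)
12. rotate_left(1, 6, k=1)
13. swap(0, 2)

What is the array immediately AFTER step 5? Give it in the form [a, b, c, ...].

After 1 (swap(1, 6)): [4, 7, 5, 3, 2, 0, 1, 6]
After 2 (rotate_left(2, 6, k=2)): [4, 7, 2, 0, 1, 5, 3, 6]
After 3 (rotate_left(3, 7, k=1)): [4, 7, 2, 1, 5, 3, 6, 0]
After 4 (swap(5, 0)): [3, 7, 2, 1, 5, 4, 6, 0]
After 5 (reverse(5, 6)): [3, 7, 2, 1, 5, 6, 4, 0]

Answer: [3, 7, 2, 1, 5, 6, 4, 0]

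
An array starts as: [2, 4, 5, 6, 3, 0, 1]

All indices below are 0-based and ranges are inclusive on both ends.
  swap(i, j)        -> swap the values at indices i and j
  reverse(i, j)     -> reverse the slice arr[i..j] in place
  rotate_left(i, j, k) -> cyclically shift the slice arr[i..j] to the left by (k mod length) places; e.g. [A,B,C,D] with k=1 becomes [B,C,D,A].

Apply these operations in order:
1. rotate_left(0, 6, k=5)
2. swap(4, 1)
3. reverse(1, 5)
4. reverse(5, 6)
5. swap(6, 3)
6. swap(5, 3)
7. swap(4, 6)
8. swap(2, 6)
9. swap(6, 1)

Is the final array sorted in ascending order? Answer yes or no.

After 1 (rotate_left(0, 6, k=5)): [0, 1, 2, 4, 5, 6, 3]
After 2 (swap(4, 1)): [0, 5, 2, 4, 1, 6, 3]
After 3 (reverse(1, 5)): [0, 6, 1, 4, 2, 5, 3]
After 4 (reverse(5, 6)): [0, 6, 1, 4, 2, 3, 5]
After 5 (swap(6, 3)): [0, 6, 1, 5, 2, 3, 4]
After 6 (swap(5, 3)): [0, 6, 1, 3, 2, 5, 4]
After 7 (swap(4, 6)): [0, 6, 1, 3, 4, 5, 2]
After 8 (swap(2, 6)): [0, 6, 2, 3, 4, 5, 1]
After 9 (swap(6, 1)): [0, 1, 2, 3, 4, 5, 6]

Answer: yes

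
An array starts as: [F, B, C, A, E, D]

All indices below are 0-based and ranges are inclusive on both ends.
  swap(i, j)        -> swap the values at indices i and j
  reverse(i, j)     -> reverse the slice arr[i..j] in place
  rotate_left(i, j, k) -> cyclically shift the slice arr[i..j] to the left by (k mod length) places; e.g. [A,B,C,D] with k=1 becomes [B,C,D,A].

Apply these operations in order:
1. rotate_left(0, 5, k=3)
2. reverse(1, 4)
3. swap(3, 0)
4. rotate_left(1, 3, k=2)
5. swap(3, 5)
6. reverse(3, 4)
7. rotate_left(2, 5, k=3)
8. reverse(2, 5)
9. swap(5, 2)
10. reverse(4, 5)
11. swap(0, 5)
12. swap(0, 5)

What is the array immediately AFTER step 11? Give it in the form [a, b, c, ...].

After 1 (rotate_left(0, 5, k=3)): [A, E, D, F, B, C]
After 2 (reverse(1, 4)): [A, B, F, D, E, C]
After 3 (swap(3, 0)): [D, B, F, A, E, C]
After 4 (rotate_left(1, 3, k=2)): [D, A, B, F, E, C]
After 5 (swap(3, 5)): [D, A, B, C, E, F]
After 6 (reverse(3, 4)): [D, A, B, E, C, F]
After 7 (rotate_left(2, 5, k=3)): [D, A, F, B, E, C]
After 8 (reverse(2, 5)): [D, A, C, E, B, F]
After 9 (swap(5, 2)): [D, A, F, E, B, C]
After 10 (reverse(4, 5)): [D, A, F, E, C, B]
After 11 (swap(0, 5)): [B, A, F, E, C, D]

Answer: [B, A, F, E, C, D]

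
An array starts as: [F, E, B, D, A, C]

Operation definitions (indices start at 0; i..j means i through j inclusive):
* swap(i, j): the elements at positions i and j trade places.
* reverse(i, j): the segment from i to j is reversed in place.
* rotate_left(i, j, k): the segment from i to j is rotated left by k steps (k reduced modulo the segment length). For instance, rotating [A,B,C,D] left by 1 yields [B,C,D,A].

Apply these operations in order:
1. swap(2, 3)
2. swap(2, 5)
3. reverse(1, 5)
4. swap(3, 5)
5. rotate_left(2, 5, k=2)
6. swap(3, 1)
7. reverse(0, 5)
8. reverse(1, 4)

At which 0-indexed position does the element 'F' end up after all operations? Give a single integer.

Answer: 5

Derivation:
After 1 (swap(2, 3)): [F, E, D, B, A, C]
After 2 (swap(2, 5)): [F, E, C, B, A, D]
After 3 (reverse(1, 5)): [F, D, A, B, C, E]
After 4 (swap(3, 5)): [F, D, A, E, C, B]
After 5 (rotate_left(2, 5, k=2)): [F, D, C, B, A, E]
After 6 (swap(3, 1)): [F, B, C, D, A, E]
After 7 (reverse(0, 5)): [E, A, D, C, B, F]
After 8 (reverse(1, 4)): [E, B, C, D, A, F]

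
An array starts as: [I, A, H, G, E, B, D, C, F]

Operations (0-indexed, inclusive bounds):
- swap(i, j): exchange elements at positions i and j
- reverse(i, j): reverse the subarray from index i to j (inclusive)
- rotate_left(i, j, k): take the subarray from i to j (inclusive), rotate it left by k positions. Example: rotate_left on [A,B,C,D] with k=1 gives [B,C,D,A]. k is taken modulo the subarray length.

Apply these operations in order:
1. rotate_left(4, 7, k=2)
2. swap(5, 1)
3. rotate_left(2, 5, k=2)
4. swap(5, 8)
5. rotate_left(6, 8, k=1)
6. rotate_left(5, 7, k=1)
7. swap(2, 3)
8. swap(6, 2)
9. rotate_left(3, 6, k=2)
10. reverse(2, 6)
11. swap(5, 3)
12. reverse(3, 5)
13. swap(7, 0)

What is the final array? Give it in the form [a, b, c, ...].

Answer: [F, C, H, D, A, B, G, I, E]

Derivation:
After 1 (rotate_left(4, 7, k=2)): [I, A, H, G, D, C, E, B, F]
After 2 (swap(5, 1)): [I, C, H, G, D, A, E, B, F]
After 3 (rotate_left(2, 5, k=2)): [I, C, D, A, H, G, E, B, F]
After 4 (swap(5, 8)): [I, C, D, A, H, F, E, B, G]
After 5 (rotate_left(6, 8, k=1)): [I, C, D, A, H, F, B, G, E]
After 6 (rotate_left(5, 7, k=1)): [I, C, D, A, H, B, G, F, E]
After 7 (swap(2, 3)): [I, C, A, D, H, B, G, F, E]
After 8 (swap(6, 2)): [I, C, G, D, H, B, A, F, E]
After 9 (rotate_left(3, 6, k=2)): [I, C, G, B, A, D, H, F, E]
After 10 (reverse(2, 6)): [I, C, H, D, A, B, G, F, E]
After 11 (swap(5, 3)): [I, C, H, B, A, D, G, F, E]
After 12 (reverse(3, 5)): [I, C, H, D, A, B, G, F, E]
After 13 (swap(7, 0)): [F, C, H, D, A, B, G, I, E]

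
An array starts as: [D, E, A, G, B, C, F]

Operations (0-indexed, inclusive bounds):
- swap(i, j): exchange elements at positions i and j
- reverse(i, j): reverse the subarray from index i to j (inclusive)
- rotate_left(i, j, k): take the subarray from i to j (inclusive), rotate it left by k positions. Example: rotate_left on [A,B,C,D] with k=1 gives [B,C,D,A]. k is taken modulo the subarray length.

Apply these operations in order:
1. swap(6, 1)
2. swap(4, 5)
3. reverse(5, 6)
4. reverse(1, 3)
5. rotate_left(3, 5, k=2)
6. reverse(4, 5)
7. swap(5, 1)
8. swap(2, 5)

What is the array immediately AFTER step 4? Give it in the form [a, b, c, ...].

After 1 (swap(6, 1)): [D, F, A, G, B, C, E]
After 2 (swap(4, 5)): [D, F, A, G, C, B, E]
After 3 (reverse(5, 6)): [D, F, A, G, C, E, B]
After 4 (reverse(1, 3)): [D, G, A, F, C, E, B]

Answer: [D, G, A, F, C, E, B]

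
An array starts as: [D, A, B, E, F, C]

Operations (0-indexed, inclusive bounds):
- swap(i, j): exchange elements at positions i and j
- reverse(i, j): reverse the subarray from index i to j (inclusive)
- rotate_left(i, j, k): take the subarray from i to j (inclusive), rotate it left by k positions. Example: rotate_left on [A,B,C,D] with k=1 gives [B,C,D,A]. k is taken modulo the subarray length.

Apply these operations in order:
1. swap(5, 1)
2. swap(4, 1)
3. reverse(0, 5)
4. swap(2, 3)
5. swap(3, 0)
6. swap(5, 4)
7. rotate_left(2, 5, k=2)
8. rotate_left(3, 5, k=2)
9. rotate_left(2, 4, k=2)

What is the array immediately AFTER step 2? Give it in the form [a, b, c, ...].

Answer: [D, F, B, E, C, A]

Derivation:
After 1 (swap(5, 1)): [D, C, B, E, F, A]
After 2 (swap(4, 1)): [D, F, B, E, C, A]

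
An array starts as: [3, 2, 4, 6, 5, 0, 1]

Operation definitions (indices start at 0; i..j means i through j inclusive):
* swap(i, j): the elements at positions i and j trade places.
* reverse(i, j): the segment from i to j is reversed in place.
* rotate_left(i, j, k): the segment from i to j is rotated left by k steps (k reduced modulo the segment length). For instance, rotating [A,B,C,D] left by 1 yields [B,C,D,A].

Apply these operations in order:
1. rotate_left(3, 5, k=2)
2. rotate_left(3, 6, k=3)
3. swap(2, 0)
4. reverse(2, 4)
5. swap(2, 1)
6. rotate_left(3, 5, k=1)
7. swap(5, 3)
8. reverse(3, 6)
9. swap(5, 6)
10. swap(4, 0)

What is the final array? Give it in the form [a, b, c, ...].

Answer: [3, 0, 2, 5, 4, 1, 6]

Derivation:
After 1 (rotate_left(3, 5, k=2)): [3, 2, 4, 0, 6, 5, 1]
After 2 (rotate_left(3, 6, k=3)): [3, 2, 4, 1, 0, 6, 5]
After 3 (swap(2, 0)): [4, 2, 3, 1, 0, 6, 5]
After 4 (reverse(2, 4)): [4, 2, 0, 1, 3, 6, 5]
After 5 (swap(2, 1)): [4, 0, 2, 1, 3, 6, 5]
After 6 (rotate_left(3, 5, k=1)): [4, 0, 2, 3, 6, 1, 5]
After 7 (swap(5, 3)): [4, 0, 2, 1, 6, 3, 5]
After 8 (reverse(3, 6)): [4, 0, 2, 5, 3, 6, 1]
After 9 (swap(5, 6)): [4, 0, 2, 5, 3, 1, 6]
After 10 (swap(4, 0)): [3, 0, 2, 5, 4, 1, 6]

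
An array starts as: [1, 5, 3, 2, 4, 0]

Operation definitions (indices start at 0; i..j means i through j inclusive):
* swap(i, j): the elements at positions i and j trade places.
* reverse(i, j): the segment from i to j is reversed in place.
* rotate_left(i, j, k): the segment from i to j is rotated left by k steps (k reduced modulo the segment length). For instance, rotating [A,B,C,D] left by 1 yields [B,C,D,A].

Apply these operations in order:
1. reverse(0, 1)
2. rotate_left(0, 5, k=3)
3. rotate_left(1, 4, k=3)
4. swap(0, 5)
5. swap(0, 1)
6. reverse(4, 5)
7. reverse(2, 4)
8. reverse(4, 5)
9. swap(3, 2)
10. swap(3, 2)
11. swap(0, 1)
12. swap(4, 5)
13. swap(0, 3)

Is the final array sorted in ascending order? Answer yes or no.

After 1 (reverse(0, 1)): [5, 1, 3, 2, 4, 0]
After 2 (rotate_left(0, 5, k=3)): [2, 4, 0, 5, 1, 3]
After 3 (rotate_left(1, 4, k=3)): [2, 1, 4, 0, 5, 3]
After 4 (swap(0, 5)): [3, 1, 4, 0, 5, 2]
After 5 (swap(0, 1)): [1, 3, 4, 0, 5, 2]
After 6 (reverse(4, 5)): [1, 3, 4, 0, 2, 5]
After 7 (reverse(2, 4)): [1, 3, 2, 0, 4, 5]
After 8 (reverse(4, 5)): [1, 3, 2, 0, 5, 4]
After 9 (swap(3, 2)): [1, 3, 0, 2, 5, 4]
After 10 (swap(3, 2)): [1, 3, 2, 0, 5, 4]
After 11 (swap(0, 1)): [3, 1, 2, 0, 5, 4]
After 12 (swap(4, 5)): [3, 1, 2, 0, 4, 5]
After 13 (swap(0, 3)): [0, 1, 2, 3, 4, 5]

Answer: yes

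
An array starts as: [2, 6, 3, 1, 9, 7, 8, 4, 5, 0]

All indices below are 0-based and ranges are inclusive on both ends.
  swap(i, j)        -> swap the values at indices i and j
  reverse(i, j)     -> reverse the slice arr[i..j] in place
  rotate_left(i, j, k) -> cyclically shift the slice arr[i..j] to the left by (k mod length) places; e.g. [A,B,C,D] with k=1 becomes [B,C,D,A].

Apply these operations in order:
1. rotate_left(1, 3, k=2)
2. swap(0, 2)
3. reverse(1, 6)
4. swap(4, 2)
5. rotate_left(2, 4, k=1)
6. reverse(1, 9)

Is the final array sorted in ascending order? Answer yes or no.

After 1 (rotate_left(1, 3, k=2)): [2, 1, 6, 3, 9, 7, 8, 4, 5, 0]
After 2 (swap(0, 2)): [6, 1, 2, 3, 9, 7, 8, 4, 5, 0]
After 3 (reverse(1, 6)): [6, 8, 7, 9, 3, 2, 1, 4, 5, 0]
After 4 (swap(4, 2)): [6, 8, 3, 9, 7, 2, 1, 4, 5, 0]
After 5 (rotate_left(2, 4, k=1)): [6, 8, 9, 7, 3, 2, 1, 4, 5, 0]
After 6 (reverse(1, 9)): [6, 0, 5, 4, 1, 2, 3, 7, 9, 8]

Answer: no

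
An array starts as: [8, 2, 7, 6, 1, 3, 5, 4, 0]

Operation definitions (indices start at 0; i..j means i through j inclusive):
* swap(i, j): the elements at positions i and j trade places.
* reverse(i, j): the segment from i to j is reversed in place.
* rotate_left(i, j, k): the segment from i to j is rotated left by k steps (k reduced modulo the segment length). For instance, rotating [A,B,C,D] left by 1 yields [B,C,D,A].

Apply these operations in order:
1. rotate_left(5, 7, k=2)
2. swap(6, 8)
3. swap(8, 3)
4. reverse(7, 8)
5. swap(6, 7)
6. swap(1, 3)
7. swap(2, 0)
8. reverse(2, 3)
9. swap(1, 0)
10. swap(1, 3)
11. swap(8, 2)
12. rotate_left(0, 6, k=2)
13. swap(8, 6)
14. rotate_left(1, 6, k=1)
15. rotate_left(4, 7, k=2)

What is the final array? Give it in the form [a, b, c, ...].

After 1 (rotate_left(5, 7, k=2)): [8, 2, 7, 6, 1, 4, 3, 5, 0]
After 2 (swap(6, 8)): [8, 2, 7, 6, 1, 4, 0, 5, 3]
After 3 (swap(8, 3)): [8, 2, 7, 3, 1, 4, 0, 5, 6]
After 4 (reverse(7, 8)): [8, 2, 7, 3, 1, 4, 0, 6, 5]
After 5 (swap(6, 7)): [8, 2, 7, 3, 1, 4, 6, 0, 5]
After 6 (swap(1, 3)): [8, 3, 7, 2, 1, 4, 6, 0, 5]
After 7 (swap(2, 0)): [7, 3, 8, 2, 1, 4, 6, 0, 5]
After 8 (reverse(2, 3)): [7, 3, 2, 8, 1, 4, 6, 0, 5]
After 9 (swap(1, 0)): [3, 7, 2, 8, 1, 4, 6, 0, 5]
After 10 (swap(1, 3)): [3, 8, 2, 7, 1, 4, 6, 0, 5]
After 11 (swap(8, 2)): [3, 8, 5, 7, 1, 4, 6, 0, 2]
After 12 (rotate_left(0, 6, k=2)): [5, 7, 1, 4, 6, 3, 8, 0, 2]
After 13 (swap(8, 6)): [5, 7, 1, 4, 6, 3, 2, 0, 8]
After 14 (rotate_left(1, 6, k=1)): [5, 1, 4, 6, 3, 2, 7, 0, 8]
After 15 (rotate_left(4, 7, k=2)): [5, 1, 4, 6, 7, 0, 3, 2, 8]

Answer: [5, 1, 4, 6, 7, 0, 3, 2, 8]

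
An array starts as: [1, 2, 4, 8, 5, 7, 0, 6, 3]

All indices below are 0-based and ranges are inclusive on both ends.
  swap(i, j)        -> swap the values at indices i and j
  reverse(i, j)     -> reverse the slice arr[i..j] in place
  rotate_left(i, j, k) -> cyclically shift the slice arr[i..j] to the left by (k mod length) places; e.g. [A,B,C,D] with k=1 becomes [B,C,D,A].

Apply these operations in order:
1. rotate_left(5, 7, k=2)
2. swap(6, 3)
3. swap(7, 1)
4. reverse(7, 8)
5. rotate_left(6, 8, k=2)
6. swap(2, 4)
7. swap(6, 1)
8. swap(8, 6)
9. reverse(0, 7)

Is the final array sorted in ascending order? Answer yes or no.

After 1 (rotate_left(5, 7, k=2)): [1, 2, 4, 8, 5, 6, 7, 0, 3]
After 2 (swap(6, 3)): [1, 2, 4, 7, 5, 6, 8, 0, 3]
After 3 (swap(7, 1)): [1, 0, 4, 7, 5, 6, 8, 2, 3]
After 4 (reverse(7, 8)): [1, 0, 4, 7, 5, 6, 8, 3, 2]
After 5 (rotate_left(6, 8, k=2)): [1, 0, 4, 7, 5, 6, 2, 8, 3]
After 6 (swap(2, 4)): [1, 0, 5, 7, 4, 6, 2, 8, 3]
After 7 (swap(6, 1)): [1, 2, 5, 7, 4, 6, 0, 8, 3]
After 8 (swap(8, 6)): [1, 2, 5, 7, 4, 6, 3, 8, 0]
After 9 (reverse(0, 7)): [8, 3, 6, 4, 7, 5, 2, 1, 0]

Answer: no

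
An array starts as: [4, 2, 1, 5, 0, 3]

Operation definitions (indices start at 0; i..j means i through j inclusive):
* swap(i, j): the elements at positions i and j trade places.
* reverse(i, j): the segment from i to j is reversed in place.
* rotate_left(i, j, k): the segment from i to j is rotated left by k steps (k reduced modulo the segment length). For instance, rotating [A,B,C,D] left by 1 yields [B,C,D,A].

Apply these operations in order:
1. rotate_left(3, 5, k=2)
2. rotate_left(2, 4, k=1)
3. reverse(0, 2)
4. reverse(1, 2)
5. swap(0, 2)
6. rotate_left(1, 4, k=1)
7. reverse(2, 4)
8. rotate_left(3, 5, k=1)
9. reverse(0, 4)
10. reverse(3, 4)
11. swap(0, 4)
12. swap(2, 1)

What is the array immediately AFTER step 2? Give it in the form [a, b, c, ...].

After 1 (rotate_left(3, 5, k=2)): [4, 2, 1, 3, 5, 0]
After 2 (rotate_left(2, 4, k=1)): [4, 2, 3, 5, 1, 0]

Answer: [4, 2, 3, 5, 1, 0]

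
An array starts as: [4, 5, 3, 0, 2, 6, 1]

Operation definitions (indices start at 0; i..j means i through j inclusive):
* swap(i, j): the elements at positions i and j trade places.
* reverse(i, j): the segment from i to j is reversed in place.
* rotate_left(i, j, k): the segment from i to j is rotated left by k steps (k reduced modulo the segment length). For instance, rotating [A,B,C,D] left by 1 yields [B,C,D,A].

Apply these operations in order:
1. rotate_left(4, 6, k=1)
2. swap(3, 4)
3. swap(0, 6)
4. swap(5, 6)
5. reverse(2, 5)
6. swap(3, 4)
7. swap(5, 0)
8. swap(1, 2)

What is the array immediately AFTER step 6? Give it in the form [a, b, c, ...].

Answer: [2, 5, 4, 6, 0, 3, 1]

Derivation:
After 1 (rotate_left(4, 6, k=1)): [4, 5, 3, 0, 6, 1, 2]
After 2 (swap(3, 4)): [4, 5, 3, 6, 0, 1, 2]
After 3 (swap(0, 6)): [2, 5, 3, 6, 0, 1, 4]
After 4 (swap(5, 6)): [2, 5, 3, 6, 0, 4, 1]
After 5 (reverse(2, 5)): [2, 5, 4, 0, 6, 3, 1]
After 6 (swap(3, 4)): [2, 5, 4, 6, 0, 3, 1]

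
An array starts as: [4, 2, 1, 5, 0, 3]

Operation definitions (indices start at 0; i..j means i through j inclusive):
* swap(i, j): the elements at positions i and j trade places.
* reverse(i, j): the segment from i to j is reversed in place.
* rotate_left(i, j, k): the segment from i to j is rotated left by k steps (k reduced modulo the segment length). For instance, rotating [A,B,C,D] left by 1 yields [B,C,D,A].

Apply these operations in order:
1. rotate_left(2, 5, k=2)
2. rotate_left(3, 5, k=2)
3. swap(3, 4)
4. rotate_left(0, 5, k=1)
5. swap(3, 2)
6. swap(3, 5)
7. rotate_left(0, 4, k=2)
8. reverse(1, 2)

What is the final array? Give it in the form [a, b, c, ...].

Answer: [5, 1, 4, 2, 0, 3]

Derivation:
After 1 (rotate_left(2, 5, k=2)): [4, 2, 0, 3, 1, 5]
After 2 (rotate_left(3, 5, k=2)): [4, 2, 0, 5, 3, 1]
After 3 (swap(3, 4)): [4, 2, 0, 3, 5, 1]
After 4 (rotate_left(0, 5, k=1)): [2, 0, 3, 5, 1, 4]
After 5 (swap(3, 2)): [2, 0, 5, 3, 1, 4]
After 6 (swap(3, 5)): [2, 0, 5, 4, 1, 3]
After 7 (rotate_left(0, 4, k=2)): [5, 4, 1, 2, 0, 3]
After 8 (reverse(1, 2)): [5, 1, 4, 2, 0, 3]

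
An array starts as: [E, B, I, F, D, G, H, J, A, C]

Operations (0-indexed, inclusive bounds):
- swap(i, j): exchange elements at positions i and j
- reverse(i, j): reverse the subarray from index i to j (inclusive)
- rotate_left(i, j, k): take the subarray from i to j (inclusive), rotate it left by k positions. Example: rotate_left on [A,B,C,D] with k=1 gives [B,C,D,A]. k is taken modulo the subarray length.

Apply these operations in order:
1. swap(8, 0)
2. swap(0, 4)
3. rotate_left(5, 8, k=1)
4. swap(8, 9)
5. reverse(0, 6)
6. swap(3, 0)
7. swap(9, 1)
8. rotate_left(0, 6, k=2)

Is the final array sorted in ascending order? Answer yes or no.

After 1 (swap(8, 0)): [A, B, I, F, D, G, H, J, E, C]
After 2 (swap(0, 4)): [D, B, I, F, A, G, H, J, E, C]
After 3 (rotate_left(5, 8, k=1)): [D, B, I, F, A, H, J, E, G, C]
After 4 (swap(8, 9)): [D, B, I, F, A, H, J, E, C, G]
After 5 (reverse(0, 6)): [J, H, A, F, I, B, D, E, C, G]
After 6 (swap(3, 0)): [F, H, A, J, I, B, D, E, C, G]
After 7 (swap(9, 1)): [F, G, A, J, I, B, D, E, C, H]
After 8 (rotate_left(0, 6, k=2)): [A, J, I, B, D, F, G, E, C, H]

Answer: no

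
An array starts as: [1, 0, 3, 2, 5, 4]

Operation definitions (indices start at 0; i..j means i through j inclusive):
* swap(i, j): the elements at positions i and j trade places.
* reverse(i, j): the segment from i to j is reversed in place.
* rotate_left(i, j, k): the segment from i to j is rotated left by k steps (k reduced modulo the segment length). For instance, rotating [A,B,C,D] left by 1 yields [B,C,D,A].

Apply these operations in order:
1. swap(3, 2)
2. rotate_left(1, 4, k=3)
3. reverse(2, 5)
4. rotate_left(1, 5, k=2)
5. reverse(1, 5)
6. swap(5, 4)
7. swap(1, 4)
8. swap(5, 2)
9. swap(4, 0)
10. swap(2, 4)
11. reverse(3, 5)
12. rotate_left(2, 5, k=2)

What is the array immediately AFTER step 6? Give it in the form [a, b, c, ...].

Answer: [1, 4, 5, 0, 3, 2]

Derivation:
After 1 (swap(3, 2)): [1, 0, 2, 3, 5, 4]
After 2 (rotate_left(1, 4, k=3)): [1, 5, 0, 2, 3, 4]
After 3 (reverse(2, 5)): [1, 5, 4, 3, 2, 0]
After 4 (rotate_left(1, 5, k=2)): [1, 3, 2, 0, 5, 4]
After 5 (reverse(1, 5)): [1, 4, 5, 0, 2, 3]
After 6 (swap(5, 4)): [1, 4, 5, 0, 3, 2]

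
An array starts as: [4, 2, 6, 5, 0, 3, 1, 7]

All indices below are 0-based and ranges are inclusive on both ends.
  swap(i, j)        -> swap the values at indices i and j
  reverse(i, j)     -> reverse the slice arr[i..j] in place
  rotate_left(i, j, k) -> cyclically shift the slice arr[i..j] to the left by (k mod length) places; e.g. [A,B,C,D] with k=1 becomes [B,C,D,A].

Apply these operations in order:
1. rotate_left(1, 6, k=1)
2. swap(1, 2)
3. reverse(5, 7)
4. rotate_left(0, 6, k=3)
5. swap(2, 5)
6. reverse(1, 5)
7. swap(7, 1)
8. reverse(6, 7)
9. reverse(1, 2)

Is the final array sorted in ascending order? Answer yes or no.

Answer: no

Derivation:
After 1 (rotate_left(1, 6, k=1)): [4, 6, 5, 0, 3, 1, 2, 7]
After 2 (swap(1, 2)): [4, 5, 6, 0, 3, 1, 2, 7]
After 3 (reverse(5, 7)): [4, 5, 6, 0, 3, 7, 2, 1]
After 4 (rotate_left(0, 6, k=3)): [0, 3, 7, 2, 4, 5, 6, 1]
After 5 (swap(2, 5)): [0, 3, 5, 2, 4, 7, 6, 1]
After 6 (reverse(1, 5)): [0, 7, 4, 2, 5, 3, 6, 1]
After 7 (swap(7, 1)): [0, 1, 4, 2, 5, 3, 6, 7]
After 8 (reverse(6, 7)): [0, 1, 4, 2, 5, 3, 7, 6]
After 9 (reverse(1, 2)): [0, 4, 1, 2, 5, 3, 7, 6]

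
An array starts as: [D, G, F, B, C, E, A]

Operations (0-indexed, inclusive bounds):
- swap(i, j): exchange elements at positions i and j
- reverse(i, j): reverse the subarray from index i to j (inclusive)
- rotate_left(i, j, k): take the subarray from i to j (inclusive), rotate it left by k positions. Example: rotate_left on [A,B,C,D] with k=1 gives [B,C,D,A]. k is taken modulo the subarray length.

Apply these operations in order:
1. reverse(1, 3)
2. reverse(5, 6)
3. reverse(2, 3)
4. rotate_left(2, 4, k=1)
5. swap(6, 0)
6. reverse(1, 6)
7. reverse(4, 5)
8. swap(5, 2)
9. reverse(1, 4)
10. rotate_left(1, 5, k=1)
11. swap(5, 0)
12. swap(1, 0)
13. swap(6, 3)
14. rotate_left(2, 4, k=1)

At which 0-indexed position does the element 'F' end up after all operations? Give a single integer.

Answer: 1

Derivation:
After 1 (reverse(1, 3)): [D, B, F, G, C, E, A]
After 2 (reverse(5, 6)): [D, B, F, G, C, A, E]
After 3 (reverse(2, 3)): [D, B, G, F, C, A, E]
After 4 (rotate_left(2, 4, k=1)): [D, B, F, C, G, A, E]
After 5 (swap(6, 0)): [E, B, F, C, G, A, D]
After 6 (reverse(1, 6)): [E, D, A, G, C, F, B]
After 7 (reverse(4, 5)): [E, D, A, G, F, C, B]
After 8 (swap(5, 2)): [E, D, C, G, F, A, B]
After 9 (reverse(1, 4)): [E, F, G, C, D, A, B]
After 10 (rotate_left(1, 5, k=1)): [E, G, C, D, A, F, B]
After 11 (swap(5, 0)): [F, G, C, D, A, E, B]
After 12 (swap(1, 0)): [G, F, C, D, A, E, B]
After 13 (swap(6, 3)): [G, F, C, B, A, E, D]
After 14 (rotate_left(2, 4, k=1)): [G, F, B, A, C, E, D]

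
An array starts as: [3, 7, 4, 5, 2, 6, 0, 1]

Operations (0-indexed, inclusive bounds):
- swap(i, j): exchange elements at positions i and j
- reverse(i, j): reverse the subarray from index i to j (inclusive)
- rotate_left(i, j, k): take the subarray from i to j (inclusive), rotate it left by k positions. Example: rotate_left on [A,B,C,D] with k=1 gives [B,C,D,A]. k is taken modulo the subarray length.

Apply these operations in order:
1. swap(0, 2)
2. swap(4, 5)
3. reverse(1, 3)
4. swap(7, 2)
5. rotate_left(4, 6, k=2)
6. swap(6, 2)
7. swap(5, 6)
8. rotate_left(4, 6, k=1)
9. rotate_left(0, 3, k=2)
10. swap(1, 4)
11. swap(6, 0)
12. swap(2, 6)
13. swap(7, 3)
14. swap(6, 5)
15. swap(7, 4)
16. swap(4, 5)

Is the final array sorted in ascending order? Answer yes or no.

After 1 (swap(0, 2)): [4, 7, 3, 5, 2, 6, 0, 1]
After 2 (swap(4, 5)): [4, 7, 3, 5, 6, 2, 0, 1]
After 3 (reverse(1, 3)): [4, 5, 3, 7, 6, 2, 0, 1]
After 4 (swap(7, 2)): [4, 5, 1, 7, 6, 2, 0, 3]
After 5 (rotate_left(4, 6, k=2)): [4, 5, 1, 7, 0, 6, 2, 3]
After 6 (swap(6, 2)): [4, 5, 2, 7, 0, 6, 1, 3]
After 7 (swap(5, 6)): [4, 5, 2, 7, 0, 1, 6, 3]
After 8 (rotate_left(4, 6, k=1)): [4, 5, 2, 7, 1, 6, 0, 3]
After 9 (rotate_left(0, 3, k=2)): [2, 7, 4, 5, 1, 6, 0, 3]
After 10 (swap(1, 4)): [2, 1, 4, 5, 7, 6, 0, 3]
After 11 (swap(6, 0)): [0, 1, 4, 5, 7, 6, 2, 3]
After 12 (swap(2, 6)): [0, 1, 2, 5, 7, 6, 4, 3]
After 13 (swap(7, 3)): [0, 1, 2, 3, 7, 6, 4, 5]
After 14 (swap(6, 5)): [0, 1, 2, 3, 7, 4, 6, 5]
After 15 (swap(7, 4)): [0, 1, 2, 3, 5, 4, 6, 7]
After 16 (swap(4, 5)): [0, 1, 2, 3, 4, 5, 6, 7]

Answer: yes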